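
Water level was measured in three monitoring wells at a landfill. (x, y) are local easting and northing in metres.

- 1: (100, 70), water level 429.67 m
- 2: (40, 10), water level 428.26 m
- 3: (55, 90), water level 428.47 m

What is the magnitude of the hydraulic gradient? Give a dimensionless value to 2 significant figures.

Three-point gradient (reference 1): Δ to 2 = (-60, -60, -1.41), Δ to 3 = (-45, 20, -1.20).
∂h/∂x = +0.02569, ∂h/∂y = -0.002192 (det = -3900).
|∇h| = √(0.02569² + -0.002192²) = 0.02578

0.026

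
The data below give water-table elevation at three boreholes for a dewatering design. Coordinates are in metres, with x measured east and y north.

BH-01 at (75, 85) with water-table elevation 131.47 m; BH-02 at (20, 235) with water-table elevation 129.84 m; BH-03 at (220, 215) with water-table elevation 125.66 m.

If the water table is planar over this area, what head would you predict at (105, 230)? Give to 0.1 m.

128.0 m

Taking BH-01 as reference: BH-02−BH-01 = (-55, 150, -1.63); BH-03−BH-01 = (145, 130, -5.81).
Solve a·Δx + b·Δy = Δh: det = (-55)·130 − 145·150 = -28900.
∂h/∂x = [(-1.63)·130 − (-5.81)·150] / -28900 = -0.02282
∂h/∂y = [(-55)·(-5.81) − 145·(-1.63)] / -28900 = -0.01924
h(105, 230) = 131.47 + (-0.02282)·(30) + (-0.01924)·(145) = 131.47 -0.685 -2.789 = 127.996 m.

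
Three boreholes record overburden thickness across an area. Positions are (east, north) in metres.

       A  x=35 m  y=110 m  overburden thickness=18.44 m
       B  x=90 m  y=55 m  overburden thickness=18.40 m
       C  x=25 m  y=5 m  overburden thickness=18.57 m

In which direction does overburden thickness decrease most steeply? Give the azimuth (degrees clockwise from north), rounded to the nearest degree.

With d = a·x + b·y + c and A as origin, the differences give:
  55·a + (-55)·b = -0.04
  (-10)·a + (-105)·b = +0.13
Eliminate b (×(-105) and ×(-55), subtract): -6325·a = 11.350 → a = ∂d/∂x = -0.001794
Back-substitute: b = ∂d/∂y = -0.001067.
Steepest decrease is along −∇f: components (+0.001794 E, +0.001067 N).
Azimuth = atan2(+0.001794, +0.001067) = 59.3° ≈ 059°.

059°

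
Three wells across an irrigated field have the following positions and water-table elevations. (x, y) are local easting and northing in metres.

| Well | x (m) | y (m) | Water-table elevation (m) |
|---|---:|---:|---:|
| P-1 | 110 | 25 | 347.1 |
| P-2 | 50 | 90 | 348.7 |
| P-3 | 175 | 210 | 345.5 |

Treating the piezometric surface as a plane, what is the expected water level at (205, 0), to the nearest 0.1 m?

Three-point gradient (reference P-1): Δ to P-2 = (-60, 65, +1.6), Δ to P-3 = (65, 185, -1.6).
∂h/∂x = -0.02610, ∂h/∂y = +0.0005220 (det = -15325).
h(205, 0) = 347.1 + (-0.02610)·(95) + (+0.0005220)·(-25) = 347.1 -2.480 -0.013 = 344.607 m.

344.6 m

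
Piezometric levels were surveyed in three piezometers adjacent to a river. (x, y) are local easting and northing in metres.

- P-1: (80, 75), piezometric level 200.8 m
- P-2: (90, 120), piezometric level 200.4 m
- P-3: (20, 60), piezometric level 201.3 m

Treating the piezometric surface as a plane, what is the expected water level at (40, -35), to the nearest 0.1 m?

201.9 m

Taking P-1 as reference: P-2−P-1 = (10, 45, -0.4); P-3−P-1 = (-60, -15, +0.5).
Solve a·Δx + b·Δy = Δh: det = 10·(-15) − (-60)·45 = 2550.
∂h/∂x = [(-0.4)·(-15) − (+0.5)·45] / 2550 = -0.006471
∂h/∂y = [10·(+0.5) − (-60)·(-0.4)] / 2550 = -0.007451
h(40, -35) = 200.8 + (-0.006471)·(-40) + (-0.007451)·(-110) = 200.8 +0.259 +0.820 = 201.878 m.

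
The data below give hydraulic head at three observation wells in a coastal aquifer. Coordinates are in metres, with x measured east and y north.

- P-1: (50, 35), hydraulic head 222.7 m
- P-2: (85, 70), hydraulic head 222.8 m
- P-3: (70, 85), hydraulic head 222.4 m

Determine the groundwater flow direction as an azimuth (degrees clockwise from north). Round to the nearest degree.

309°

Differences from P-1: to P-2 (Δx, Δy, Δh) = (35, 35, +0.1); to P-3 = (20, 50, -0.3).
Determinant of the coordinate differences = 35·50 − 20·35 = 1050.
∂h/∂x = [(+0.1)·50 − (-0.3)·35] / 1050 = +0.01476
∂h/∂y = [35·(-0.3) − 20·(+0.1)] / 1050 = -0.01190
Flow direction (−∇h) has components (-0.01476 E, +0.01190 N).
Azimuth = atan2(E, N) = atan2(-0.01476, +0.01190) = 308.9° ≈ 309°.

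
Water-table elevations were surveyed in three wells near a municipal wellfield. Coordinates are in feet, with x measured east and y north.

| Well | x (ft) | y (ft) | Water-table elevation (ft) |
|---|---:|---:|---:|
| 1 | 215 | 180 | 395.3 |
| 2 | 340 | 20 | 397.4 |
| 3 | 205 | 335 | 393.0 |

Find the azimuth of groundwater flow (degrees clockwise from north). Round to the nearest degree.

With h = a·x + b·y + c and 1 as origin, the differences give:
  125·a + (-160)·b = +2.1
  (-10)·a + 155·b = -2.3
Eliminate b (×155 and ×(-160), subtract): 17775·a = -42.50 → a = ∂h/∂x = -0.002391
Back-substitute: b = ∂h/∂y = -0.01499.
Flow direction (−∇h) has components (+0.002391 E, +0.01499 N).
Azimuth = atan2(E, N) = atan2(+0.002391, +0.01499) = 9.1° ≈ 009°.

009°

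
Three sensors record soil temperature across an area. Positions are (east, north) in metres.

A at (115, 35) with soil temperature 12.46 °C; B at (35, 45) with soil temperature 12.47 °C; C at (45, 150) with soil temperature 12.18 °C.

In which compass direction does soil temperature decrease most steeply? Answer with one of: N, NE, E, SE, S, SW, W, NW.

With T = a·x + b·y + c and A as origin, the differences give:
  (-80)·a + 10·b = +0.01
  (-70)·a + 115·b = -0.28
Eliminate b (×115 and ×10, subtract): -8500·a = 3.950 → a = ∂T/∂x = -0.0004647
Back-substitute: b = ∂T/∂y = -0.002718.
Steepest decrease is along −∇f = (+0.0004647 E, +0.002718 N) → north.

N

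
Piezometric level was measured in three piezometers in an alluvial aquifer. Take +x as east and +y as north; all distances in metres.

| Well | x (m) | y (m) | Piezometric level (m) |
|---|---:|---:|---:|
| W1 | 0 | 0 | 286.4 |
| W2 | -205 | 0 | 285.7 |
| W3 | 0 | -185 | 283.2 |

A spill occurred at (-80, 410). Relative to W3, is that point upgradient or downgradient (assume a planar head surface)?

∂h/∂x = (285.7 − 286.4) / (-205 − 0) = +0.003415
∂h/∂y = (283.2 − 286.4) / (-185 − 0) = +0.01730
Head at (-80, 410) = 286.4 + (+0.003415)·(-80) + (+0.01730)·(410) = 293.22 m.
That is higher than the 283.2 m at W3, so the point is upgradient.

upgradient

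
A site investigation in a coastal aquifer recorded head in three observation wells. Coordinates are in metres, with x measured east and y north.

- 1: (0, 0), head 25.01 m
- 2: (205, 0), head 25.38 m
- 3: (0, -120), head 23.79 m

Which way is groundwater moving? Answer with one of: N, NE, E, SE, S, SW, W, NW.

∂h/∂x = (25.38 − 25.01) / (205 − 0) = +0.001805
∂h/∂y = (23.79 − 25.01) / (-120 − 0) = +0.01017
Flow = −∇h = (-0.001805 east, -0.01017 north), which points south.

S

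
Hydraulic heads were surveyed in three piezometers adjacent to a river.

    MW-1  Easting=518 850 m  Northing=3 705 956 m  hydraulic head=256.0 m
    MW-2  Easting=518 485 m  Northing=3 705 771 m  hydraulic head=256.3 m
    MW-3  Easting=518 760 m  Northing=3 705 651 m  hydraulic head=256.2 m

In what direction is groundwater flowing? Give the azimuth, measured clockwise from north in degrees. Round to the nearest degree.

050°

With h = a·x + b·y + c and MW-1 as origin, the differences give:
  (-365)·a + (-185)·b = +0.3
  (-90)·a + (-305)·b = +0.2
Eliminate b (×(-305) and ×(-185), subtract): 94675·a = -54.50 → a = ∂h/∂x = -0.0005757
Back-substitute: b = ∂h/∂y = -0.0004859.
Flow direction (−∇h) has components (+0.0005757 E, +0.0004859 N).
Azimuth = atan2(E, N) = atan2(+0.0005757, +0.0004859) = 49.8° ≈ 050°.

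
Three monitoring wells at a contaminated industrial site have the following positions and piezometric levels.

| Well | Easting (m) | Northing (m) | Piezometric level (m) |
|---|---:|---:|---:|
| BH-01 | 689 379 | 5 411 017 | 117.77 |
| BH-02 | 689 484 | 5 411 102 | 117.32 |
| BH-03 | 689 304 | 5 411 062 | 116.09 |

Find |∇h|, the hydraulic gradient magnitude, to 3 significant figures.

0.0219

Three-point gradient (reference BH-01): Δ to BH-02 = (105, 85, -0.45), Δ to BH-03 = (-75, 45, -1.68).
∂h/∂x = +0.01104, ∂h/∂y = -0.01893 (det = 11100).
|∇h| = √(0.01104² + -0.01893²) = 0.02191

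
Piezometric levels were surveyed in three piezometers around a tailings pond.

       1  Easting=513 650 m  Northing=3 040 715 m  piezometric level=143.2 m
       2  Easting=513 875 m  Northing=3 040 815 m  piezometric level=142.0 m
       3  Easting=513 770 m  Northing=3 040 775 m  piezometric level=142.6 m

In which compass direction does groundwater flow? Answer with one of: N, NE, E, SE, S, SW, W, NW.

With h = a·x + b·y + c and 1 as origin, the differences give:
  225·a + 100·b = -1.2
  120·a + 60·b = -0.6
Eliminate b (×60 and ×100, subtract): 1500·a = -12.00 → a = ∂h/∂x = -0.008000
Back-substitute: b = ∂h/∂y = +0.006000.
Flow = −∇h = (+0.008000 east, -0.006000 north), which points southeast.

SE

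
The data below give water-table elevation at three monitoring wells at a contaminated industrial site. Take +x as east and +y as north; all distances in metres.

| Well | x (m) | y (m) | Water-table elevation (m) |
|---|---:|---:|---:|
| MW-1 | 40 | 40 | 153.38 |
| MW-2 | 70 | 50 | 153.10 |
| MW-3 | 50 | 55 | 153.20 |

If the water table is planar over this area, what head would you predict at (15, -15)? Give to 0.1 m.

154.0 m

With h = a·x + b·y + c and MW-1 as origin, the differences give:
  30·a + 10·b = -0.28
  10·a + 15·b = -0.18
Eliminate b (×15 and ×10, subtract): 350·a = -2.400 → a = ∂h/∂x = -0.006857
Back-substitute: b = ∂h/∂y = -0.007429.
h(15, -15) = 153.38 + (-0.006857)·(-25) + (-0.007429)·(-55) = 153.38 +0.171 +0.409 = 153.960 m.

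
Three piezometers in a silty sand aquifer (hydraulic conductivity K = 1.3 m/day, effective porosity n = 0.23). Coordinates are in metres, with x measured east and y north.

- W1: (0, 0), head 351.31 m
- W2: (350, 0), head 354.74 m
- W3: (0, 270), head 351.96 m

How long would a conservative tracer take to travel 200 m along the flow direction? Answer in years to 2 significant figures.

9.6 years

∂h/∂x = (354.74 − 351.31) / (350 − 0) = +0.009800
∂h/∂y = (351.96 − 351.31) / (270 − 0) = +0.002407
|∇h| = √(0.009800² + 0.002407²) = 0.01009
Seepage velocity v = K·i/n = 1.3 × 0.01009 / 0.23 = 0.05703 m/day.
t = 200 / 0.05703 = 3507 days = 9.6 years.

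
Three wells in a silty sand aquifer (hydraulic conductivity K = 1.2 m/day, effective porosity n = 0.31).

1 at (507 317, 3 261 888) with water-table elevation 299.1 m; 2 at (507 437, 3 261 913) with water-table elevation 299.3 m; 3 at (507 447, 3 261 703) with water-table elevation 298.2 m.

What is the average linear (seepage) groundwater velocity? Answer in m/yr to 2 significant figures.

7.5 m/yr

With h = a·x + b·y + c and 1 as origin, the differences give:
  120·a + 25·b = +0.2
  130·a + (-185)·b = -0.9
Eliminate b (×(-185) and ×25, subtract): -25450·a = -14.50 → a = ∂h/∂x = +0.0005697
Back-substitute: b = ∂h/∂y = +0.005265.
|∇h| = √(0.0005697² + 0.005265²) = 0.005296
Seepage velocity v = K·i/n = 1.2 × 0.005296 / 0.31 = 0.0205 m/day = 7.488 m/yr.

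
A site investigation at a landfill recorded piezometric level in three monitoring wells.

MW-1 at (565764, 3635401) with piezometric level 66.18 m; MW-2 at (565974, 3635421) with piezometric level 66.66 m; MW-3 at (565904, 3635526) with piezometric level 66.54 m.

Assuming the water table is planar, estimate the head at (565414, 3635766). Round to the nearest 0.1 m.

65.5 m

Differences from MW-1: to MW-2 (Δx, Δy, Δh) = (210, 20, +0.48); to MW-3 = (140, 125, +0.36).
Determinant of the coordinate differences = 210·125 − 140·20 = 23450.
∂h/∂x = [(+0.48)·125 − (+0.36)·20] / 23450 = +0.002252
∂h/∂y = [210·(+0.36) − 140·(+0.48)] / 23450 = +0.0003582
h(565414, 3635766) = 66.18 + (+0.002252)·(-350) + (+0.0003582)·(365) = 66.18 -0.788 +0.131 = 65.523 m.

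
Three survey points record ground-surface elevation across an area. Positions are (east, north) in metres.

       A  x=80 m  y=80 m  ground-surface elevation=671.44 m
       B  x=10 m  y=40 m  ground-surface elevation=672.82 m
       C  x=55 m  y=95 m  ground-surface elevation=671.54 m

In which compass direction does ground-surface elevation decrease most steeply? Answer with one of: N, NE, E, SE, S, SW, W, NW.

Differences from A: to B (Δx, Δy, Δh) = (-70, -40, +1.38); to C = (-25, 15, +0.10).
Solve a·Δx + b·Δy = Δz: det = (-70)·15 − (-25)·(-40) = -2050.
∂z/∂x = [(+1.38)·15 − (+0.10)·(-40)] / -2050 = -0.01205
∂z/∂y = [(-70)·(+0.10) − (-25)·(+1.38)] / -2050 = -0.01341
Steepest decrease is along −∇f = (+0.01205 E, +0.01341 N) → northeast.

NE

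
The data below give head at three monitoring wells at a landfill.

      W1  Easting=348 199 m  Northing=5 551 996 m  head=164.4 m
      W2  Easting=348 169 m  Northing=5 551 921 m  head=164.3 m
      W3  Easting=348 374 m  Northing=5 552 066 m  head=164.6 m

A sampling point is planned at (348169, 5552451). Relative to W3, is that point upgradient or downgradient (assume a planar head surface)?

Differences from W1: to W2 (Δx, Δy, Δh) = (-30, -75, -0.1); to W3 = (175, 70, +0.2).
Solve a·Δx + b·Δy = Δh: det = (-30)·70 − 175·(-75) = 11025.
∂h/∂x = [(-0.1)·70 − (+0.2)·(-75)] / 11025 = +0.0007256
∂h/∂y = [(-30)·(+0.2) − 175·(-0.1)] / 11025 = +0.001043
Head at (348169, 5552451) = 164.4 + (+0.0007256)·(-30) + (+0.001043)·(455) = 164.85 m.
That is higher than the 164.6 m at W3, so the point is upgradient.

upgradient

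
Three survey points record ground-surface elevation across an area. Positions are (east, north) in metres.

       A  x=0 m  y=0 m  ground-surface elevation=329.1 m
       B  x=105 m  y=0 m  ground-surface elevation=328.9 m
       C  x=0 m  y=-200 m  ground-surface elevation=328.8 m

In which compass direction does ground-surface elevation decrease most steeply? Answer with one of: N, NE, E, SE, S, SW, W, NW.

SE

∂z/∂x = (328.9 − 329.1) / (105 − 0) = -0.001905
∂z/∂y = (328.8 − 329.1) / (-200 − 0) = +0.001500
Steepest decrease is along −∇f = (+0.001905 E, -0.001500 N) → southeast.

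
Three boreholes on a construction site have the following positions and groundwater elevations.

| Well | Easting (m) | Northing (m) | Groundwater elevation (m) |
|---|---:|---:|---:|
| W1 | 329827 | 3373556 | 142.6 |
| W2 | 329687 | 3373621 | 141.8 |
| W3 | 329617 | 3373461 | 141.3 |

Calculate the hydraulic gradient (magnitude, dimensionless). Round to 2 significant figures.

Three-point gradient (reference W1): Δ to W2 = (-140, 65, -0.8), Δ to W3 = (-210, -95, -1.3).
∂h/∂x = +0.005955, ∂h/∂y = +0.0005195 (det = 26950).
|∇h| = √(0.005955² + 0.0005195²) = 0.005978

0.0060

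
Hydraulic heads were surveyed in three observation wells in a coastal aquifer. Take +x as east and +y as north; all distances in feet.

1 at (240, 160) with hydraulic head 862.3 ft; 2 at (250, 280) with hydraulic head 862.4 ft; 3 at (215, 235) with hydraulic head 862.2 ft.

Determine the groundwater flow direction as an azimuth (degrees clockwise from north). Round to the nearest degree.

Three-point gradient (reference 1): Δ to 2 = (10, 120, +0.1), Δ to 3 = (-25, 75, -0.1).
∂h/∂x = +0.005200, ∂h/∂y = +0.0004000 (det = 3750).
Flow direction (−∇h) has components (-0.005200 E, -0.0004000 N).
Azimuth = atan2(E, N) = atan2(-0.005200, -0.0004000) = 265.6° ≈ 266°.

266°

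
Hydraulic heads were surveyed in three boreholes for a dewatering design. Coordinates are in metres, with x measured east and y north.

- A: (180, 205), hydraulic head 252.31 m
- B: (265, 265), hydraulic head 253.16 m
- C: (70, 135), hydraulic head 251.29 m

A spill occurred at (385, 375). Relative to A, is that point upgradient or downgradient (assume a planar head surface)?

upgradient

Differences from A: to B (Δx, Δy, Δh) = (85, 60, +0.85); to C = (-110, -70, -1.02).
Determinant of the coordinate differences = 85·(-70) − (-110)·60 = 650.
∂h/∂x = [(+0.85)·(-70) − (-1.02)·60] / 650 = +0.002615
∂h/∂y = [85·(-1.02) − (-110)·(+0.85)] / 650 = +0.01046
Head at (385, 375) = 252.31 + (+0.002615)·(205) + (+0.01046)·(170) = 254.62 m.
That is higher than the 252.31 m at A, so the point is upgradient.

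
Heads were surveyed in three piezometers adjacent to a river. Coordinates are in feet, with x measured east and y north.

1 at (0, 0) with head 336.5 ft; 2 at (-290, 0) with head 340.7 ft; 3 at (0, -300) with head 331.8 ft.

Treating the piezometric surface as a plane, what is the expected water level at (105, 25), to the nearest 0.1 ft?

∂h/∂x = (340.7 − 336.5) / (-290 − 0) = -0.01448
∂h/∂y = (331.8 − 336.5) / (-300 − 0) = +0.01567
h(105, 25) = 336.5 + (-0.01448)·(105) + (+0.01567)·(25) = 336.5 -1.521 +0.392 = 335.371 ft.

335.4 ft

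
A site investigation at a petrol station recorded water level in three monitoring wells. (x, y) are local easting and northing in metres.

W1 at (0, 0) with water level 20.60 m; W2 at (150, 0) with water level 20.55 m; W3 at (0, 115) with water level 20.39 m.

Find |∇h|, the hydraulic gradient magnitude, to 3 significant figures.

∂h/∂x = (20.55 − 20.60) / (150 − 0) = -0.0003333
∂h/∂y = (20.39 − 20.60) / (115 − 0) = -0.001826
|∇h| = √(-0.0003333² + -0.001826²) = 0.001856

0.00186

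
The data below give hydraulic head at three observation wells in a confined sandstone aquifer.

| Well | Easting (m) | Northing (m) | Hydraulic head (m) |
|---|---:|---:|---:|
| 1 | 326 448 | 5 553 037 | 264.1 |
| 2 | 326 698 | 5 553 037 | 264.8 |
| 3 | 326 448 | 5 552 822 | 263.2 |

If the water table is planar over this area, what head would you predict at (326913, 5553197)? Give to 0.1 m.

∂h/∂x = (264.8 − 264.1) / (326698 − 326448) = +0.002800
∂h/∂y = (263.2 − 264.1) / (5552822 − 5553037) = +0.004186
h(326913, 5553197) = 264.1 + (+0.002800)·(465) + (+0.004186)·(160) = 264.1 +1.302 +0.670 = 266.072 m.

266.1 m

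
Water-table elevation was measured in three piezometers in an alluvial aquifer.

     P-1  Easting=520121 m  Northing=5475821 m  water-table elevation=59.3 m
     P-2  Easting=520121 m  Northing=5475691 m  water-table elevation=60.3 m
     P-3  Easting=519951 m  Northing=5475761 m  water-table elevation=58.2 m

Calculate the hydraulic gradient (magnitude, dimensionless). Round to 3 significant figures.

0.0120

Three-point gradient (reference P-1): Δ to P-2 = (0, -130, +1.0), Δ to P-3 = (-170, -60, -1.1).
∂h/∂x = +0.009186, ∂h/∂y = -0.007692 (det = -22100).
|∇h| = √(0.009186² + -0.007692²) = 0.01198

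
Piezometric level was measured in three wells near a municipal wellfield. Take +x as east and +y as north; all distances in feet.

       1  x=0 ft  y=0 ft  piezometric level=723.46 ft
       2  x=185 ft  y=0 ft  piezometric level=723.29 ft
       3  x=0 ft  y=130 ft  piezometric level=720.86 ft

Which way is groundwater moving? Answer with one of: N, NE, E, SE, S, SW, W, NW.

N

∂h/∂x = (723.29 − 723.46) / (185 − 0) = -0.0009189
∂h/∂y = (720.86 − 723.46) / (130 − 0) = -0.02000
Flow = −∇h = (+0.0009189 east, +0.02000 north), which points north.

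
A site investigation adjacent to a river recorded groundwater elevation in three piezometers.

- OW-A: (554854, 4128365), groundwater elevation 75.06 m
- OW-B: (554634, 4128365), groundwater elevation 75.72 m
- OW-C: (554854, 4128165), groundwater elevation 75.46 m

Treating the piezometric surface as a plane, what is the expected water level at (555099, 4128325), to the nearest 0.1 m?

∂h/∂x = (75.72 − 75.06) / (554634 − 554854) = -0.003000
∂h/∂y = (75.46 − 75.06) / (4128165 − 4128365) = -0.002000
h(555099, 4128325) = 75.06 + (-0.003000)·(245) + (-0.002000)·(-40) = 75.06 -0.735 +0.080 = 74.405 m.

74.4 m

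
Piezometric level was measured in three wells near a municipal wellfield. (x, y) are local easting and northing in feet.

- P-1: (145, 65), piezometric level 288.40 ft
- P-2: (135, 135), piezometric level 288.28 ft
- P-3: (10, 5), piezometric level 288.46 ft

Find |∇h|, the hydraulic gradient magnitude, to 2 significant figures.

0.0017

Three-point gradient (reference P-1): Δ to P-2 = (-10, 70, -0.12), Δ to P-3 = (-135, -60, +0.06).
∂h/∂x = +0.0002985, ∂h/∂y = -0.001672 (det = 10050).
|∇h| = √(0.0002985² + -0.001672²) = 0.001698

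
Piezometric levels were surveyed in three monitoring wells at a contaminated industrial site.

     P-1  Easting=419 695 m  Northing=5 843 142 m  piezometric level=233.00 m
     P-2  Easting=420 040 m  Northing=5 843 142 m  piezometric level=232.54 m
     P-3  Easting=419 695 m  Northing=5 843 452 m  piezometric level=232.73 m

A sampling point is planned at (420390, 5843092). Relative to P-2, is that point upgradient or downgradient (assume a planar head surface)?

∂h/∂x = (232.54 − 233.00) / (420040 − 419695) = -0.001333
∂h/∂y = (232.73 − 233.00) / (5843452 − 5843142) = -0.0008710
Head at (420390, 5843092) = 233.00 + (-0.001333)·(695) + (-0.0008710)·(-50) = 232.12 m.
That is lower than the 232.54 m at P-2, so the point is downgradient.

downgradient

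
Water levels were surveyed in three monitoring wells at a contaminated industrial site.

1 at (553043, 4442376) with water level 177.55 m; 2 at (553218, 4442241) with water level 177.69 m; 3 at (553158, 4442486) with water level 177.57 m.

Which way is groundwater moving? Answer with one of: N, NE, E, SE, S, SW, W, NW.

Taking 1 as reference: 2−1 = (175, -135, +0.14); 3−1 = (115, 110, +0.02).
Determinant of the coordinate differences = 175·110 − 115·(-135) = 34775.
∂h/∂x = [(+0.14)·110 − (+0.02)·(-135)] / 34775 = +0.0005205
∂h/∂y = [175·(+0.02) − 115·(+0.14)] / 34775 = -0.0003623
Flow = −∇h = (-0.0005205 east, +0.0003623 north), which points northwest.

NW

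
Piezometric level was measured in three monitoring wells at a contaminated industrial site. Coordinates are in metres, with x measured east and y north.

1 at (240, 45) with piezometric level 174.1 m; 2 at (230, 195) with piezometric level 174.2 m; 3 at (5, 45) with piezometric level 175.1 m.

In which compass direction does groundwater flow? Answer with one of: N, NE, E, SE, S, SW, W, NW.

E

With h = a·x + b·y + c and 1 as origin, the differences give:
  (-10)·a + 150·b = +0.1
  (-235)·a + 0·b = +1.0
Eliminate b (×0 and ×150, subtract): 35250·a = -150.00 → a = ∂h/∂x = -0.004255
Back-substitute: b = ∂h/∂y = +0.0003830.
Flow = −∇h = (+0.004255 east, -0.0003830 north), which points east.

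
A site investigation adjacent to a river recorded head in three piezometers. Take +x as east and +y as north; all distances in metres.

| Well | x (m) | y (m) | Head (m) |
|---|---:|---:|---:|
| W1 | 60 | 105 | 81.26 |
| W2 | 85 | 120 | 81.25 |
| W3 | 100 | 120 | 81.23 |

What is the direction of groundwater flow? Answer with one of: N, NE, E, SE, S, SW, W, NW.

Differences from W1: to W2 (Δx, Δy, Δh) = (25, 15, -0.01); to W3 = (40, 15, -0.03).
Determinant of the coordinate differences = 25·15 − 40·15 = -225.
∂h/∂x = [(-0.01)·15 − (-0.03)·15] / -225 = -0.001333
∂h/∂y = [25·(-0.03) − 40·(-0.01)] / -225 = +0.001556
Flow = −∇h = (+0.001333 east, -0.001556 north), which points southeast.

SE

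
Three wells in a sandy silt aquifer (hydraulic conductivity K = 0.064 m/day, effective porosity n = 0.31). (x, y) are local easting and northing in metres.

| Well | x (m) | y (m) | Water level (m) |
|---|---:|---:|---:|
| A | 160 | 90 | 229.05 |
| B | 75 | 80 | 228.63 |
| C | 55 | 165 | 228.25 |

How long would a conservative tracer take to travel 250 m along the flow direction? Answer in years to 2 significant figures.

Three-point gradient (reference A): Δ to B = (-85, -10, -0.42), Δ to C = (-105, 75, -0.80).
∂h/∂x = +0.005320, ∂h/∂y = -0.003219 (det = -7425).
|∇h| = √(0.005320² + -0.003219²) = 0.006218
Seepage velocity v = K·i/n = 0.064 × 0.006218 / 0.31 = 0.001284 m/day.
t = 250 / 0.001284 = 1.947e+05 days = 533 years.

530 years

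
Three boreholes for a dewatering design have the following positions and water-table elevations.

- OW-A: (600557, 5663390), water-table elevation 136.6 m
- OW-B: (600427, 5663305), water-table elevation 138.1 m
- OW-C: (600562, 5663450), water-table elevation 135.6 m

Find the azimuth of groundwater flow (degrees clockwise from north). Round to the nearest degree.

Differences from OW-A: to OW-B (Δx, Δy, Δh) = (-130, -85, +1.5); to OW-C = (5, 60, -1.0).
Solve a·Δx + b·Δy = Δh: det = (-130)·60 − 5·(-85) = -7375.
∂h/∂x = [(+1.5)·60 − (-1.0)·(-85)] / -7375 = -0.0006780
∂h/∂y = [(-130)·(-1.0) − 5·(+1.5)] / -7375 = -0.01661
Flow direction (−∇h) has components (+0.0006780 E, +0.01661 N).
Azimuth = atan2(E, N) = atan2(+0.0006780, +0.01661) = 2.3° ≈ 002°.

002°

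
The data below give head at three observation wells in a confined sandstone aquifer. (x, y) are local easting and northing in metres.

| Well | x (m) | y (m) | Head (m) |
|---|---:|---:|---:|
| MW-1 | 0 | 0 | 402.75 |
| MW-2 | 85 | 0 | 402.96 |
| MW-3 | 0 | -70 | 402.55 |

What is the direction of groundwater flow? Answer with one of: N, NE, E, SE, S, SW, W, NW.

∂h/∂x = (402.96 − 402.75) / (85 − 0) = +0.002471
∂h/∂y = (402.55 − 402.75) / (-70 − 0) = +0.002857
Flow = −∇h = (-0.002471 east, -0.002857 north), which points southwest.

SW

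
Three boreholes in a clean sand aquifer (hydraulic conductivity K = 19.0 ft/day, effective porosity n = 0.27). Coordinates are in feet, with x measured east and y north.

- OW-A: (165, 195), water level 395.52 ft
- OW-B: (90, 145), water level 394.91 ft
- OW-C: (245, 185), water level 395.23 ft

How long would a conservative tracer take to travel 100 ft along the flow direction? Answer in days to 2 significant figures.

95 days

Differences from OW-A: to OW-B (Δx, Δy, Δh) = (-75, -50, -0.61); to OW-C = (80, -10, -0.29).
Determinant of the coordinate differences = (-75)·(-10) − 80·(-50) = 4750.
∂h/∂x = [(-0.61)·(-10) − (-0.29)·(-50)] / 4750 = -0.001768
∂h/∂y = [(-75)·(-0.29) − 80·(-0.61)] / 4750 = +0.01485
|∇h| = √(-0.001768² + 0.01485²) = 0.01495
Seepage velocity v = K·i/n = 19.0 × 0.01495 / 0.27 = 1.052 ft/day.
t = 100 / 1.052 = 95.06 days.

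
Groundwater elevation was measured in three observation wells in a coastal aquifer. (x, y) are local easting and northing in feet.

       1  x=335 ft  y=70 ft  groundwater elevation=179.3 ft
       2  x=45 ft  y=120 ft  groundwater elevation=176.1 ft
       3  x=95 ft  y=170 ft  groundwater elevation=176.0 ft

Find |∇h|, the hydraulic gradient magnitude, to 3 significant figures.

Differences from 1: to 2 (Δx, Δy, Δh) = (-290, 50, -3.2); to 3 = (-240, 100, -3.3).
Determinant of the coordinate differences = (-290)·100 − (-240)·50 = -17000.
∂h/∂x = [(-3.2)·100 − (-3.3)·50] / -17000 = +0.009118
∂h/∂y = [(-290)·(-3.3) − (-240)·(-3.2)] / -17000 = -0.01112
|∇h| = √(0.009118² + -0.01112²) = 0.01438

0.0144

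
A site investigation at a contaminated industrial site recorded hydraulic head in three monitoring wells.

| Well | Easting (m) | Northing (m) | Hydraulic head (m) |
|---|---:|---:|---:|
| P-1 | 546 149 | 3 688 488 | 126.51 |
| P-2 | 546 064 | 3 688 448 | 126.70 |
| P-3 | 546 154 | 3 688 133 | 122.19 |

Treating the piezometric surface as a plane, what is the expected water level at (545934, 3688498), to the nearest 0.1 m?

Taking P-1 as reference: P-2−P-1 = (-85, -40, +0.19); P-3−P-1 = (5, -355, -4.32).
Determinant of the coordinate differences = (-85)·(-355) − 5·(-40) = 30375.
∂h/∂x = [(+0.19)·(-355) − (-4.32)·(-40)] / 30375 = -0.007909
∂h/∂y = [(-85)·(-4.32) − 5·(+0.19)] / 30375 = +0.01206
h(545934, 3688498) = 126.51 + (-0.007909)·(-215) + (+0.01206)·(10) = 126.51 +1.701 +0.121 = 128.331 m.

128.3 m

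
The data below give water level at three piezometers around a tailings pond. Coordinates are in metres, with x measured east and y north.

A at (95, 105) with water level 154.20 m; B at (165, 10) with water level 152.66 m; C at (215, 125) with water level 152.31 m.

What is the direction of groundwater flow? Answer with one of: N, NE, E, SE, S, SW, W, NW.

E

With h = a·x + b·y + c and A as origin, the differences give:
  70·a + (-95)·b = -1.54
  120·a + 20·b = -1.89
Eliminate b (×20 and ×(-95), subtract): 12800·a = -210.350 → a = ∂h/∂x = -0.01643
Back-substitute: b = ∂h/∂y = +0.004102.
Flow = −∇h = (+0.01643 east, -0.004102 north), which points east.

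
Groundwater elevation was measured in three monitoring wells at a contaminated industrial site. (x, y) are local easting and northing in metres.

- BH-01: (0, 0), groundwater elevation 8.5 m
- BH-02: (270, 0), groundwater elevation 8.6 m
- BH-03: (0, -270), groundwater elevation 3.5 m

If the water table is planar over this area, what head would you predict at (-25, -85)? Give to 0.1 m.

∂h/∂x = (8.6 − 8.5) / (270 − 0) = +0.0003704
∂h/∂y = (3.5 − 8.5) / (-270 − 0) = +0.01852
h(-25, -85) = 8.5 + (+0.0003704)·(-25) + (+0.01852)·(-85) = 8.5 -0.009 -1.574 = 6.917 m.

6.9 m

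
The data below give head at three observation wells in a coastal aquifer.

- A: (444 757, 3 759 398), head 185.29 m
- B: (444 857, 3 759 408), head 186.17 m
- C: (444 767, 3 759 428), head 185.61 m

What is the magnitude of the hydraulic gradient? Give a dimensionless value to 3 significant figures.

With h = a·x + b·y + c and A as origin, the differences give:
  100·a + 10·b = +0.88
  10·a + 30·b = +0.32
Eliminate b (×30 and ×10, subtract): 2900·a = 23.200 → a = ∂h/∂x = +0.008000
Back-substitute: b = ∂h/∂y = +0.008000.
|∇h| = √(0.008000² + 0.008000²) = 0.01131

0.0113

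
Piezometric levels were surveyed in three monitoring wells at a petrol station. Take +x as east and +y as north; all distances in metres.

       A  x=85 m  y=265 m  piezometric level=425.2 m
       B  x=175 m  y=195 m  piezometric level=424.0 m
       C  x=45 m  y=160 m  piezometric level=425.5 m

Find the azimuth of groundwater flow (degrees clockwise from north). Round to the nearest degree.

Taking A as reference: B−A = (90, -70, -1.2); C−A = (-40, -105, +0.3).
Determinant of the coordinate differences = 90·(-105) − (-40)·(-70) = -12250.
∂h/∂x = [(-1.2)·(-105) − (+0.3)·(-70)] / -12250 = -0.01200
∂h/∂y = [90·(+0.3) − (-40)·(-1.2)] / -12250 = +0.001714
Flow direction (−∇h) has components (+0.01200 E, -0.001714 N).
Azimuth = atan2(E, N) = atan2(+0.01200, -0.001714) = 98.1° ≈ 098°.

098°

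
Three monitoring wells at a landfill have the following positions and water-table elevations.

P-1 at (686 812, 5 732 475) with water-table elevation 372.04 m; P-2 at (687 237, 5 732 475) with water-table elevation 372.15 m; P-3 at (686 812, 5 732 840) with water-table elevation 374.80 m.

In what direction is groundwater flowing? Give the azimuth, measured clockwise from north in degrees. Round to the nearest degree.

∂h/∂x = (372.15 − 372.04) / (687237 − 686812) = +0.0002588
∂h/∂y = (374.80 − 372.04) / (5732840 − 5732475) = +0.007562
Flow direction (−∇h) has components (-0.0002588 E, -0.007562 N).
Azimuth = atan2(E, N) = atan2(-0.0002588, -0.007562) = 182.0° ≈ 182°.

182°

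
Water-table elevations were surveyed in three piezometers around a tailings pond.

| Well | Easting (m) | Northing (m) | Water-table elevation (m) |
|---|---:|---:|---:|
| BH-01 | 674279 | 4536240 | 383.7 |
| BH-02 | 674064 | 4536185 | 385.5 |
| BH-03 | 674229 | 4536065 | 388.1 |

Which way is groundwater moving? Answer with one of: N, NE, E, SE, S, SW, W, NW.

N

With h = a·x + b·y + c and BH-01 as origin, the differences give:
  (-215)·a + (-55)·b = +1.8
  (-50)·a + (-175)·b = +4.4
Eliminate b (×(-175) and ×(-55), subtract): 34875·a = -73.00 → a = ∂h/∂x = -0.002093
Back-substitute: b = ∂h/∂y = -0.02454.
Flow = −∇h = (+0.002093 east, +0.02454 north), which points north.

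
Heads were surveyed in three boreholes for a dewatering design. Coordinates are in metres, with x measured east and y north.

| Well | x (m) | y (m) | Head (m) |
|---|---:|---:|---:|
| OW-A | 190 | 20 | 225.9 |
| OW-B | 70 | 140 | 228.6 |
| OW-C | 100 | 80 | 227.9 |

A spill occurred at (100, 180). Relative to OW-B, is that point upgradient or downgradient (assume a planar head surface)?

downgradient

Differences from OW-A: to OW-B (Δx, Δy, Δh) = (-120, 120, +2.7); to OW-C = (-90, 60, +2.0).
Solve a·Δx + b·Δy = Δh: det = (-120)·60 − (-90)·120 = 3600.
∂h/∂x = [(+2.7)·60 − (+2.0)·120] / 3600 = -0.02167
∂h/∂y = [(-120)·(+2.0) − (-90)·(+2.7)] / 3600 = +0.0008333
Head at (100, 180) = 225.9 + (-0.02167)·(-90) + (+0.0008333)·(160) = 227.98 m.
That is lower than the 228.6 m at OW-B, so the point is downgradient.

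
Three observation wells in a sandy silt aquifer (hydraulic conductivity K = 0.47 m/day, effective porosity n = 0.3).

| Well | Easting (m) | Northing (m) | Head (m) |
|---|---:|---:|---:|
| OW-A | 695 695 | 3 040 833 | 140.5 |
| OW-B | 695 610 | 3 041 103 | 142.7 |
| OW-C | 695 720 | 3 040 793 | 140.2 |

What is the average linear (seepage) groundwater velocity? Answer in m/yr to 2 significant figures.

5.2 m/yr

Taking OW-A as reference: OW-B−OW-A = (-85, 270, +2.2); OW-C−OW-A = (25, -40, -0.3).
Determinant of the coordinate differences = (-85)·(-40) − 25·270 = -3350.
∂h/∂x = [(+2.2)·(-40) − (-0.3)·270] / -3350 = +0.002090
∂h/∂y = [(-85)·(-0.3) − 25·(+2.2)] / -3350 = +0.008806
|∇h| = √(0.002090² + 0.008806²) = 0.009051
Seepage velocity v = K·i/n = 0.47 × 0.009051 / 0.3 = 0.01418 m/day = 5.179 m/yr.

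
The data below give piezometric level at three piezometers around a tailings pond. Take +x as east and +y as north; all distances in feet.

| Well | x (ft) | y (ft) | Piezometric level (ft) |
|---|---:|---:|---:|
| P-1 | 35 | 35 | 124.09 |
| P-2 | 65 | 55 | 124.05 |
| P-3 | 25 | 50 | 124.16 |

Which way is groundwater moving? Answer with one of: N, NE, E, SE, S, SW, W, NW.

Three-point gradient (reference P-1): Δ to P-2 = (30, 20, -0.04), Δ to P-3 = (-10, 15, +0.07).
∂h/∂x = -0.003077, ∂h/∂y = +0.002615 (det = 650).
Flow = −∇h = (+0.003077 east, -0.002615 north), which points southeast.

SE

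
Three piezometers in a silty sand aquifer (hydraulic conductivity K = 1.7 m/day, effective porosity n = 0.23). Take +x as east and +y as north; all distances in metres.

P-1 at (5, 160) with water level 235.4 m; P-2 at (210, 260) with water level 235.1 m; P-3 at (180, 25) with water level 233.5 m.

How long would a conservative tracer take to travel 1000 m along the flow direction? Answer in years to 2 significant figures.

41 years

With h = a·x + b·y + c and P-1 as origin, the differences give:
  205·a + 100·b = -0.3
  175·a + (-135)·b = -1.9
Eliminate b (×(-135) and ×100, subtract): -45175·a = 230.50 → a = ∂h/∂x = -0.005102
Back-substitute: b = ∂h/∂y = +0.007460.
|∇h| = √(-0.005102² + 0.007460²) = 0.009038
Seepage velocity v = K·i/n = 1.7 × 0.009038 / 0.23 = 0.0668 m/day.
t = 1000 / 0.0668 = 1.497e+04 days = 41 years.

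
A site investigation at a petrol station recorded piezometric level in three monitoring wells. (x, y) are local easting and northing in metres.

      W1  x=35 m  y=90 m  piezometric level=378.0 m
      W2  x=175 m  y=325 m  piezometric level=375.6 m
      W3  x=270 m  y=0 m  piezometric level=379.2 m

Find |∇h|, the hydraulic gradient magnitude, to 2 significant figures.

Three-point gradient (reference W1): Δ to W2 = (140, 235, -2.4), Δ to W3 = (235, -90, +1.2).
∂h/∂x = +0.0009731, ∂h/∂y = -0.01079 (det = -67825).
|∇h| = √(0.0009731² + -0.01079²) = 0.01083

0.011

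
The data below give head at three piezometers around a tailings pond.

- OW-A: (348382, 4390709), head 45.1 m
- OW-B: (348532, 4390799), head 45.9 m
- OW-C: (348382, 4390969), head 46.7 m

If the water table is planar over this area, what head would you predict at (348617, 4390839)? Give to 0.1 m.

Taking OW-A as reference: OW-B−OW-A = (150, 90, +0.8); OW-C−OW-A = (0, 260, +1.6).
Determinant of the coordinate differences = 150·260 − 0·90 = 39000.
∂h/∂x = [(+0.8)·260 − (+1.6)·90] / 39000 = +0.001641
∂h/∂y = [150·(+1.6) − 0·(+0.8)] / 39000 = +0.006154
h(348617, 4390839) = 45.1 + (+0.001641)·(235) + (+0.006154)·(130) = 45.1 +0.386 +0.800 = 46.286 m.

46.3 m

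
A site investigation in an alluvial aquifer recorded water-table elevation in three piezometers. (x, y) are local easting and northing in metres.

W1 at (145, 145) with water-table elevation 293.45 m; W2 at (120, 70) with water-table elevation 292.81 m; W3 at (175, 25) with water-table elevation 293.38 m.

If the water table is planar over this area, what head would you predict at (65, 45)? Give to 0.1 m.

With h = a·x + b·y + c and W1 as origin, the differences give:
  (-25)·a + (-75)·b = -0.64
  30·a + (-120)·b = -0.07
Eliminate b (×(-120) and ×(-75), subtract): 5250·a = 71.550 → a = ∂h/∂x = +0.01363
Back-substitute: b = ∂h/∂y = +0.003990.
h(65, 45) = 293.45 + (+0.01363)·(-80) + (+0.003990)·(-100) = 293.45 -1.090 -0.399 = 291.961 m.

292.0 m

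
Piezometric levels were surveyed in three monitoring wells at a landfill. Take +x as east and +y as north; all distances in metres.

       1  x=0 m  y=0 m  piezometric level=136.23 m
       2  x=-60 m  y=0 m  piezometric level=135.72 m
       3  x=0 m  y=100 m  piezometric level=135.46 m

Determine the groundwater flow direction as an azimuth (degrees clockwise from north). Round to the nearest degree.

312°

∂h/∂x = (135.72 − 136.23) / (-60 − 0) = +0.008500
∂h/∂y = (135.46 − 136.23) / (100 − 0) = -0.007700
Flow direction (−∇h) has components (-0.008500 E, +0.007700 N).
Azimuth = atan2(E, N) = atan2(-0.008500, +0.007700) = 312.2° ≈ 312°.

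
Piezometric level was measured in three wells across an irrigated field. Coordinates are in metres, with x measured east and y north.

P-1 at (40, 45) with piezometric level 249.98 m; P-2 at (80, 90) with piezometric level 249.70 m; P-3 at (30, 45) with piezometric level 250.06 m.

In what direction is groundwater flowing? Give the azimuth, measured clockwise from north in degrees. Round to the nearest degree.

096°

Three-point gradient (reference P-1): Δ to P-2 = (40, 45, -0.28), Δ to P-3 = (-10, 0, +0.08).
∂h/∂x = -0.008000, ∂h/∂y = +0.0008889 (det = 450).
Flow direction (−∇h) has components (+0.008000 E, -0.0008889 N).
Azimuth = atan2(E, N) = atan2(+0.008000, -0.0008889) = 96.3° ≈ 096°.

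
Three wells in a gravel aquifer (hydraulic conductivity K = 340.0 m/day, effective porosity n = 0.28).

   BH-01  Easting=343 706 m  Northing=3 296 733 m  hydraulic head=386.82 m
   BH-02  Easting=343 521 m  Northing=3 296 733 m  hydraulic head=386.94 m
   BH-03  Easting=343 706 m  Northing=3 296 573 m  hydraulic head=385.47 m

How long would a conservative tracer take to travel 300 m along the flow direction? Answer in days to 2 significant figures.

29 days

∂h/∂x = (386.94 − 386.82) / (343521 − 343706) = -0.0006486
∂h/∂y = (385.47 − 386.82) / (3296573 − 3296733) = +0.008437
|∇h| = √(-0.0006486² + 0.008437²) = 0.008462
Seepage velocity v = K·i/n = 340.0 × 0.008462 / 0.28 = 10.28 m/day.
t = 300 / 10.28 = 29.18 days.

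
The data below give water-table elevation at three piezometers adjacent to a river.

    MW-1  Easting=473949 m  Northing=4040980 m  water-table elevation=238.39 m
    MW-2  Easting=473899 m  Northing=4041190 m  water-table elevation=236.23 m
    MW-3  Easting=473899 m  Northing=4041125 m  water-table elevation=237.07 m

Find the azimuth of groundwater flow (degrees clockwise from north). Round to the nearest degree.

041°

Taking MW-1 as reference: MW-2−MW-1 = (-50, 210, -2.16); MW-3−MW-1 = (-50, 145, -1.32).
Solve a·Δx + b·Δy = Δh: det = (-50)·145 − (-50)·210 = 3250.
∂h/∂x = [(-2.16)·145 − (-1.32)·210] / 3250 = -0.01108
∂h/∂y = [(-50)·(-1.32) − (-50)·(-2.16)] / 3250 = -0.01292
Flow direction (−∇h) has components (+0.01108 E, +0.01292 N).
Azimuth = atan2(E, N) = atan2(+0.01108, +0.01292) = 40.6° ≈ 041°.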